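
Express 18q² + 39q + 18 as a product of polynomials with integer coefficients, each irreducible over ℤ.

3(2q + 3)(3q + 2)

Pull out the common factor 3, then factor the remaining trinomial.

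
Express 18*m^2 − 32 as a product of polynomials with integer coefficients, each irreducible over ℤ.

2*(3*m + 4)*(3*m − 4)

Factor out 2, leaving 9*m^2 − 16, which is a difference of two squares.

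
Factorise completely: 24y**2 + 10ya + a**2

(4y + a)(6y + a)

Group: 4y(6y + a) + a(6y + a); both groups contain (6y + a).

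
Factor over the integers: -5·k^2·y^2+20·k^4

Every term has a factor of 5·k^2. Then 4·k^2-y^2 = (2·k)² − (y)².

5·k^2·(2·k+y)·(2·k-y)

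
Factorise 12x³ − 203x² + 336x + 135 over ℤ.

(3x + 1)(4x − 9)(x − 15)

Trying the rational-root candidates, x = 9/4 is a root, so (4x − 9) is a factor; dividing leaves 3x² − 44x − 15.
The remaining quadratic factors as (3x + 1)(x − 15).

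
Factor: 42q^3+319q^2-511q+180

(6q-5)(7q-4)(q+9)

Testing divisors of the constant over divisors of the leading coefficient, q = 4/7 is a root, giving the factor (7q-4) and quotient 6q^2+49q-45.
The remaining quadratic factors as (6q-5)(q+9).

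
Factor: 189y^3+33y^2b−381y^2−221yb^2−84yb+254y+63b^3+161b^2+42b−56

Group: 9y(21y^2+20yb−26y−9b^2−14b+8) + (−7b−7)(21y^2+20yb−26y−9b^2−14b+8); both groups contain (21y^2+20yb−26y−9b^2−14b+8), so (9y−7b−7) is a factor with cofactor 21y^2+20yb−26y−9b^2−14b+8.
The cofactor groups again: 21y^2+20yb−26y−9b^2−14b+8 = 3y(7y+9b−4) + (−b−2)(7y+9b−4); both groups contain (7y+9b−4), giving (3y−b−2)(7y+9b−4).

(9y−7b−7)(3y−b−2)(7y+9b−4)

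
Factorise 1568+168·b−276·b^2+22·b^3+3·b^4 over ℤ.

Trying the rational-root candidates, b = −14 is a root, giving the factor (b+14) and quotient 3·b^3−20·b^2+4·b+112.
Continuing, b = 4 is a root, so (b−4) is a factor; dividing leaves 3·b^2−8·b−28.
The remaining quadratic factors as (b+2)(3·b−14).

(3·b−14)·(b+14)·(b+2)·(b−4)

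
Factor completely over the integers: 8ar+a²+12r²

(a+2r)(a+6r)

Group: a(a+2r) + 6r(a+2r); both groups contain (a+2r).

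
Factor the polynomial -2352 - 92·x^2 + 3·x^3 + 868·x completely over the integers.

Trying the rational-root candidates, x = 12 is a root, so (x - 12) divides it; the quotient is 3·x^2 - 56·x + 196.
The remaining quadratic factors as (x - 14)(3·x - 14).

(3·x - 14)·(x - 12)·(x - 14)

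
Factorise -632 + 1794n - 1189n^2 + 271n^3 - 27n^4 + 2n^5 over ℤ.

(2n - 1)(n - 2)(n - 4)(n^2 - 7n + 79)

By the rational root theorem, n = 1/2 is a root, giving the factor (2n - 1) and quotient n^4 - 13n^3 + 129n^2 - 530n + 632.
Continuing, n = 2 is a root, so (n - 2) is a factor; dividing leaves n^3 - 11n^2 + 107n - 316.
Then n = 4 is a root, so (n - 4) is a factor; dividing leaves n^2 - 7n + 79.
The quadratic n^2 - 7n + 79 has discriminant -267 < 0 and is irreducible over ℤ.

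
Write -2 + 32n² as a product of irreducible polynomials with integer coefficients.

2(4n + 1)(4n - 1)

Every term has a factor of 2. Then 16n² - 1 = (4n)² − (1)².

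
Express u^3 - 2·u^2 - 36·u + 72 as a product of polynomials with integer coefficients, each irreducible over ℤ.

By the rational root theorem, u = 6 is a root, so (u - 6) is a factor; dividing leaves u^2 + 4·u - 12.
The remaining quadratic factors as (u + 6)(u - 2).

(u + 6)·(u - 2)·(u - 6)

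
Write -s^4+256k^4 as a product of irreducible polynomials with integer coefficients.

(4k+s)(4k-s)(16k^2+s^2)

Write as (16k^2)² − (s^2)², then factor 16k^2-s^2 once more.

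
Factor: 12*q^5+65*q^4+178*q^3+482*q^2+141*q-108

Trying the rational-root candidates, q = 1/3 is a root, so (3*q-1) divides it; the quotient is 4*q^4+23*q^3+67*q^2+183*q+108.
Continuing, q = -4 is a root, so (q+4) divides it; the quotient is 4*q^3+7*q^2+39*q+27.
Next, q = -3/4 is a root, so (4*q+3) divides it; the quotient is q^2+q+9.
The quadratic q^2+q+9 has discriminant -35 < 0 and is irreducible over ℤ.

(3*q-1)*(4*q+3)*(q+4)*(q^2+q+9)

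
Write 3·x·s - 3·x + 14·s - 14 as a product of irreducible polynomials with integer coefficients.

(3·x + 14)·(s - 1)

Group as (3·x·s - 3·x) + (14·s - 14) = 3·x·(s - 1) + 14·(s - 1).
Both groups share the factor (s - 1).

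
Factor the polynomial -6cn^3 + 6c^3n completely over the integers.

6cn(c + n)(c - n)

Factor out 6cn, leaving c^2 - n^2, which is a difference of two squares.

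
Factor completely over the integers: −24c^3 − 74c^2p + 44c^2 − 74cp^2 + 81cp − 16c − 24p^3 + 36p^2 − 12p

−(2c + 2p − 1)(3c + 4p − 4)(4c + 3p)

Group: 4c(−6c^2 − 14cp + 11c − 8p^2 + 12p − 4) + 3p(−6c^2 − 14cp + 11c − 8p^2 + 12p − 4); both groups contain (−6c^2 − 14cp + 11c − 8p^2 + 12p − 4), so (4c + 3p) is a factor with cofactor −6c^2 − 14cp + 11c − 8p^2 + 12p − 4.
The cofactor groups again: −6c^2 − 14cp + 11c − 8p^2 + 12p − 4 = −3c(2c + 2p − 1) + (−4p + 4)(2c + 2p − 1); both groups contain (2c + 2p − 1), giving −(3c + 4p − 4)(2c + 2p − 1).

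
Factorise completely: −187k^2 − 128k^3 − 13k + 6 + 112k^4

(4k + 1)(4k + 3)(7k − 1)(k − 2)

Trying the rational-root candidates, k = 1/7 is a root, giving the factor (7k − 1) and quotient 16k^3 − 16k^2 − 29k − 6.
Continuing, k = −3/4 is a root, so (4k + 3) is a factor; dividing leaves 4k^2 − 7k − 2.
The remaining quadratic factors as (k − 2)(4k + 1).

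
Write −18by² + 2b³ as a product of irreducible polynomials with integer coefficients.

Factor out 2b, leaving b² − 9y², which is a difference of two squares.

2b(b + 3y)(b − 3y)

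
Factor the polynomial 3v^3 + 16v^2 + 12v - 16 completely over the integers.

(3v - 2)(v + 2)(v + 4)

Testing divisors of the constant over divisors of the leading coefficient, v = -4 is a root, giving the factor (v + 4) and quotient 3v^2 + 4v - 4.
The remaining quadratic factors as (v + 2)(3v - 2).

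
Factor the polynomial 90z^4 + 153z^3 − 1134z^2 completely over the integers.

Pull out the common factor 9z^2, then factor the remaining trinomial.

9z^2(2z + 9)(5z − 14)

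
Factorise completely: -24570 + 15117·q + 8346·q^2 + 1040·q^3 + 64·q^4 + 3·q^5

Trying the rational-root candidates, q = -13/3 is a root, so (3·q + 13) is a factor; dividing leaves q^4 + 17·q^3 + 273·q^2 + 1599·q - 1890.
Continuing, q = -9 is a root, so (q + 9) is a factor; dividing leaves q^3 + 8·q^2 + 201·q - 210.
Continuing, q = 1 is a root, so (q - 1) is a factor; dividing leaves q^2 + 9·q + 210.
The quadratic q^2 + 9·q + 210 has discriminant -759 < 0 and is irreducible over ℤ.

(3·q + 13)·(q + 9)·(q - 1)·(q^2 + 9·q + 210)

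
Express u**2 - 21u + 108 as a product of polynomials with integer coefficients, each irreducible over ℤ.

Two integers with product 108 and sum -21 are -9 and -12.

(u - 12)(u - 9)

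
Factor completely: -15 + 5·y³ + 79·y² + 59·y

Among the possible rational roots, y = -15 is a root, giving the factor (y + 15) and quotient 5·y² + 4·y - 1.
The remaining quadratic factors as (y + 1)(5·y - 1).

(5·y - 1)·(y + 1)·(y + 15)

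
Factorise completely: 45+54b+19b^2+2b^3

(2b+3)(b+3)(b+5)

Testing divisors of the constant over divisors of the leading coefficient, b = -3 is a root, giving the factor (b+3) and quotient 2b^2+13b+15.
The remaining quadratic factors as (2b+3)(b+5).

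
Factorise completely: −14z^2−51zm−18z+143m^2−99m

Group: −7z(2z+11m) + (13m−9)(2z+11m); both groups contain (2z+11m).

−(7z−13m+9)(2z+11m)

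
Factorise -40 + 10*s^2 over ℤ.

Pull out the common factor 10; s^2 - 4 is a difference of squares.

10*(s + 2)*(s - 2)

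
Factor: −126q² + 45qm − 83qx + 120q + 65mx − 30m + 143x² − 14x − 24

−(14q − 5m − 11x − 4)(9q + 13x − 6)

Group: −9q(14q − 5m − 11x − 4) + (−13x + 6)(14q − 5m − 11x − 4); both groups contain (14q − 5m − 11x − 4).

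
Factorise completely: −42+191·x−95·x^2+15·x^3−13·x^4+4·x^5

(4·x−1)·(x−2)·(x−3)·(x^2+2·x+7)

By the rational root theorem, x = 3 is a root, so (x−3) divides it; the quotient is 4·x^4−x^3+12·x^2−59·x+14.
Then x = 2 is a root, so (x−2) is a factor; dividing leaves 4·x^3+7·x^2+26·x−7.
Continuing, x = 1/4 is a root, so (4·x−1) divides it; the quotient is x^2+2·x+7.
The quadratic x^2+2·x+7 has discriminant −24 < 0 and is irreducible over ℤ.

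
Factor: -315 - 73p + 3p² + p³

By the rational root theorem, p = -5 is a root, so (p + 5) divides it; the quotient is p² - 2p - 63.
The remaining quadratic factors as (p + 7)(p - 9).

(p + 5)(p + 7)(p - 9)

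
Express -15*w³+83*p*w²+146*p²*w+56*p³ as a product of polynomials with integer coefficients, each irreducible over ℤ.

(2*p+3*w)*(4*p+5*w)*(7*p-w)

Group: 7*p*(8*p²+22*p*w+15*w²) - w*(8*p²+22*p*w+15*w²); both groups contain (8*p²+22*p*w+15*w²), so (7*p-w) is a factor with cofactor 8*p²+22*p*w+15*w².
The cofactor groups again: 8*p²+22*p*w+15*w² = 4*p*(2*p+3*w) + 5*w*(2*p+3*w); both groups contain (2*p+3*w), giving (4*p+5*w)*(2*p+3*w).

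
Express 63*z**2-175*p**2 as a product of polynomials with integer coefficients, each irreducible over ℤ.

Factor out 7, leaving 9*z**2-25*p**2, which is a difference of two squares.

7*(3*z-5*p)*(3*z+5*p)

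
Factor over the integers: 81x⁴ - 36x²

Factor out 9x², leaving 9x² - 4, which is a difference of two squares.

9x²(3x + 2)(3x - 2)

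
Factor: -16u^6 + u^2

Pull out the common factor u^2, leaving -16u^4 + 1.
Recognize a difference of squares with the parts 1 and 4u^2.
-4u^2 + 1 is again a difference of squares: (-2u + 1)(2u + 1).

-u^2(2u + 1)(2u - 1)(4u^2 + 1)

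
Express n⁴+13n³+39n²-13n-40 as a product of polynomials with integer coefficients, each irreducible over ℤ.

(n+1)(n+5)(n+8)(n-1)

By the rational root theorem, n = -5 is a root, so (n+5) divides it; the quotient is n³+8n²-n-8.
Continuing, n = -1 is a root, so (n+1) is a factor; dividing leaves n²+7n-8.
The remaining quadratic factors as (n-1)(n+8).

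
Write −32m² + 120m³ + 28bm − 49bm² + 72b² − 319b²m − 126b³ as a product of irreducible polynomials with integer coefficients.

Group: 2b(−63b² − 191bm + 36b − 120m² + 32m) − m(−63b² − 191bm + 36b − 120m² + 32m); both groups contain (−63b² − 191bm + 36b − 120m² + 32m), so (2b − m) is a factor with cofactor −63b² − 191bm + 36b − 120m² + 32m.
The cofactor groups again: −63b² − 191bm + 36b − 120m² + 32m = −7b(9b + 8m) + (−15m + 4)(9b + 8m); both groups contain (9b + 8m), giving −(7b + 15m − 4)(9b + 8m).

−(2b − m)(7b + 15m − 4)(9b + 8m)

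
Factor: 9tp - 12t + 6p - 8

(3p - 4)(3t + 2)

Group as (9tp - 12t) + (6p - 8) = 3t(3p - 4) + 2(3p - 4).
Both groups share the factor (3p - 4).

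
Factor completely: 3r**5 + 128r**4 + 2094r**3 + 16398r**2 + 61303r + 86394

Among the possible rational roots, r = -11/3 is a root, giving the factor (3r + 11) and quotient r**4 + 39r**3 + 555r**2 + 3431r + 7854.
Continuing, r = -14 is a root, giving the factor (r + 14) and quotient r**3 + 25r**2 + 205r + 561.
Next, r = -11 is a root, giving the factor (r + 11) and quotient r**2 + 14r + 51.
The quadratic r**2 + 14r + 51 has discriminant -8 < 0 and is irreducible over ℤ.

(3r + 11)(r + 11)(r + 14)(r**2 + 14r + 51)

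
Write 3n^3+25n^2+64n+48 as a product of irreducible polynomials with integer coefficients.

(3n+4)(n+3)(n+4)

Testing divisors of the constant over divisors of the leading coefficient, n = −4 is a root, giving the factor (n+4) and quotient 3n^2+13n+12.
The remaining quadratic factors as (n+3)(3n+4).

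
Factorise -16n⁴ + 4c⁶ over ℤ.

Pull out the common factor 4, leaving -4n⁴ + c⁶.
Recognize a difference of squares with the parts c³ and 2n².

-4(2n² - c³)(2n² + c³)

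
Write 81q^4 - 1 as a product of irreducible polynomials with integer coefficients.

(3q)⁴ − (1)⁴ = ((3q)² − (1)²)((3q)² + (1)²); the first factor splits again, the second (9q^2 + 1) is irreducible.

(3q + 1)(3q - 1)(9q^2 + 1)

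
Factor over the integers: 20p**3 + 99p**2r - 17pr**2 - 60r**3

Group: 4p(5p**2 + 21pr - 20r**2) + 3r(5p**2 + 21pr - 20r**2); both groups contain (5p**2 + 21pr - 20r**2), so (4p + 3r) is a factor with cofactor 5p**2 + 21pr - 20r**2.
The cofactor groups again: 5p**2 + 21pr - 20r**2 = 5p(p + 5r) - 4r(p + 5r); both groups contain (p + 5r), giving (5p - 4r)(p + 5r).

(4p + 3r)(5p - 4r)(p + 5r)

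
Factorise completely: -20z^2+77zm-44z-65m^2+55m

-(5z-13m+11)(4z-5m)

Group: -5z(4z-5m) + (13m-11)(4z-5m); both groups contain (4z-5m).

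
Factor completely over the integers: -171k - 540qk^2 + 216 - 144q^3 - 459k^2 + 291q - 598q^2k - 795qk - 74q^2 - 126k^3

Group: 9q(-16q^2 - 54qk + 6q - 18k^2 - 45k + 27) + (7k + 8)(-16q^2 - 54qk + 6q - 18k^2 - 45k + 27); both groups contain (-16q^2 - 54qk + 6q - 18k^2 - 45k + 27), so (9q + 7k + 8) is a factor with cofactor -16q^2 - 54qk + 6q - 18k^2 - 45k + 27.
The cofactor groups again: -16q^2 - 54qk + 6q - 18k^2 - 45k + 27 = -8q(2q + 6k - 3) + (-3k - 9)(2q + 6k - 3); both groups contain (2q + 6k - 3), giving -(8q + 3k + 9)(2q + 6k - 3).

-(8q + 3k + 9)(2q + 6k - 3)(9q + 7k + 8)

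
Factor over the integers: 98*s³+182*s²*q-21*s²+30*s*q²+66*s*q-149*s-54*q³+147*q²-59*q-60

Group: 7*s*(14*s²+8*s*q-11*s-6*q²+19*q-15) + (9*q+4)*(14*s²+8*s*q-11*s-6*q²+19*q-15); both groups contain (14*s²+8*s*q-11*s-6*q²+19*q-15), so (7*s+9*q+4) is a factor with cofactor 14*s²+8*s*q-11*s-6*q²+19*q-15.
The cofactor groups again: 14*s²+8*s*q-11*s-6*q²+19*q-15 = 2*s*(7*s-3*q+5) + (2*q-3)*(7*s-3*q+5); both groups contain (7*s-3*q+5), giving (2*s+2*q-3)*(7*s-3*q+5).

(7*s-3*q+5)*(2*s+2*q-3)*(7*s+9*q+4)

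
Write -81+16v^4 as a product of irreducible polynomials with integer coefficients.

Difference of squares twice: with A = 2v and B = 3, A⁴ − B⁴ = (A² − B²)(A² + B²), and A² − B² factors again.

(2v+3)(2v-3)(4v^2+9)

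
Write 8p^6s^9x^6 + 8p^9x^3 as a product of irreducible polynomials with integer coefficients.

Every term has a factor of 8p^6x^3; factoring it out leaves p^3 + s^9x^3.
Recognize a sum of cubes with the parts s^3x and p.

8p^6x^3(p + s^3x)(p^2 - ps^3x + s^6x^2)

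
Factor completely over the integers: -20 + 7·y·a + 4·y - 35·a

(7·a + 4)·(y - 5)

Group as (7·y·a + 4·y) + (-35·a - 20) = y·(7·a + 4) - 5·(7·a + 4).
Both groups share the factor (7·a + 4).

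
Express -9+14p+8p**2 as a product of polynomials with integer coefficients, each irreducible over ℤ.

(2p-1)(4p+9)

Need a pair with product 8·(-9) = -72 and sum 14: that's 18 and -4.
Split the middle term: 8p**2+18p - 4p-9 = 2p(4p+9) - (4p+9).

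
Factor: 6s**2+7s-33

Need a pair with product 6·(-33) = -198 and sum 7: that's 18 and -11.
Split the middle term: 6s**2+18s - 11s-33 = 6s(s+3) - 11(s+3).

(6s-11)(s+3)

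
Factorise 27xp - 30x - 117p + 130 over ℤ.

Group as (27xp - 30x) + (-117p + 130) = 3x(9p - 10) - 13(9p - 10).
Both groups share the factor (9p - 10).

(3x - 13)(9p - 10)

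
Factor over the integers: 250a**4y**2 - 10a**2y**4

10a**2y**2(5a + y)(5a - y)

Every term has a factor of 10a**2y**2. Then 25a**2 - y**2 = (5a)² − (y)².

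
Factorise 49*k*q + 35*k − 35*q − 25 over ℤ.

(7*k − 5)*(7*q + 5)

Group as (49*k*q + 35*k) + (−35*q − 25) = 7*k*(7*q + 5) − 5*(7*q + 5).
Both groups share the factor (7*q + 5).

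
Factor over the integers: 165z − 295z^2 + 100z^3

Pull out the common factor 5z, then factor the remaining trinomial.

5z(4z − 3)(5z − 11)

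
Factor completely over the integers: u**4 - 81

(u + 3)(u - 3)(u**2 + 9)

Write as (u**2)² − (9)², then factor u**2 - 9 once more.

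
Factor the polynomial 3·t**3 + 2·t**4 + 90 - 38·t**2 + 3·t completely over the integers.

(2·t + 3)·(t + 5)·(t - 2)·(t - 3)

Trying the rational-root candidates, t = 3 is a root, so (t - 3) divides it; the quotient is 2·t**3 + 9·t**2 - 11·t - 30.
Next, t = -3/2 is a root, so (2·t + 3) is a factor; dividing leaves t**2 + 3·t - 10.
The remaining quadratic factors as (t - 2)(t + 5).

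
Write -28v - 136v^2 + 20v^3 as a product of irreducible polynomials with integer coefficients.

4v(5v + 1)(v - 7)

Pull out the common factor 4v, then factor the remaining trinomial.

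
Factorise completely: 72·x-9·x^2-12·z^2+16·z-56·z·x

Group: -2·z·(6·z+x-8) - 9·x·(6·z+x-8); both groups contain (6·z+x-8).

-(2·z+9·x)·(6·z+x-8)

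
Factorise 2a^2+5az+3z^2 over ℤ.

Group: a(2a+3z) + z(2a+3z); both groups contain (2a+3z).

(2a+3z)(a+z)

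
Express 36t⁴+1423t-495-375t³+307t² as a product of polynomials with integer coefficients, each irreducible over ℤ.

Trying the rational-root candidates, t = 11/4 is a root, giving the factor (4t-11) and quotient 9t³-69t²-113t+45.
Then t = -5/3 is a root, giving the factor (3t+5) and quotient 3t²-28t+9.
The remaining quadratic factors as (t-9)(3t-1).

(3t+5)(3t-1)(4t-11)(t-9)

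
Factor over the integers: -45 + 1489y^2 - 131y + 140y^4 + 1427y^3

Among the possible rational roots, y = -5/4 is a root, so (4y + 5) divides it; the quotient is 35y^3 + 313y^2 - 19y - 9.
Continuing, y = -1/7 is a root, so (7y + 1) divides it; the quotient is 5y^2 + 44y - 9.
The remaining quadratic factors as (5y - 1)(y + 9).

(4y + 5)(5y - 1)(7y + 1)(y + 9)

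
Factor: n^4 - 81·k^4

(n - 3·k)·(n + 3·k)·(n^2 + 9·k^2)

Write as (n^2)² − (9·k^2)², then factor n^2 - 9·k^2 once more.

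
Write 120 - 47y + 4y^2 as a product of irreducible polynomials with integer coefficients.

Need a pair with product 4·120 = 480 and sum -47: that's -15 and -32.
Split the middle term: 4y^2 - 15y - 32y + 120 = y(4y - 15) - 8(4y - 15).

(4y - 15)(y - 8)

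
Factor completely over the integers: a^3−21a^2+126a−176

Testing divisors of the constant over divisors of the leading coefficient, a = 11 is a root, so (a−11) divides it; the quotient is a^2−10a+16.
The remaining quadratic factors as (a−2)(a−8).

(a−11)(a−2)(a−8)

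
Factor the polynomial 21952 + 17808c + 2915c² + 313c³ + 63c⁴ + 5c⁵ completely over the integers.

(5c + 8)(c + 7)(c + 8)(c² - 4c + 49)

Testing divisors of the constant over divisors of the leading coefficient, c = -8 is a root, so (c + 8) is a factor; dividing leaves 5c⁴ + 23c³ + 129c² + 1883c + 2744.
Continuing, c = -7 is a root, so (c + 7) is a factor; dividing leaves 5c³ - 12c² + 213c + 392.
Continuing, c = -8/5 is a root, giving the factor (5c + 8) and quotient c² - 4c + 49.
The quadratic c² - 4c + 49 has discriminant -180 < 0 and is irreducible over ℤ.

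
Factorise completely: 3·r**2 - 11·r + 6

Need a pair with product 3·6 = 18 and sum -11: that's -9 and -2.
Split the middle term: 3·r**2 - 9·r - 2·r + 6 = 3·r·(r - 3) - 2·(r - 3).

(3·r - 2)·(r - 3)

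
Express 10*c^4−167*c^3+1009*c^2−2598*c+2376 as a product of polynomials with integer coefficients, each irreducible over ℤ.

(2*c−9)*(5*c−11)*(c−4)*(c−6)

Trying the rational-root candidates, c = 4 is a root, giving the factor (c−4) and quotient 10*c^3−127*c^2+501*c−594.
Next, c = 9/2 is a root, so (2*c−9) is a factor; dividing leaves 5*c^2−41*c+66.
The remaining quadratic factors as (5*c−11)(c−6).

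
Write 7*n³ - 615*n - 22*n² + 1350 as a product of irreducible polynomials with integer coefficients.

Testing divisors of the constant over divisors of the leading coefficient, n = -9 is a root, so (n + 9) divides it; the quotient is 7*n² - 85*n + 150.
The remaining quadratic factors as (7*n - 15)(n - 10).

(7*n - 15)*(n + 9)*(n - 10)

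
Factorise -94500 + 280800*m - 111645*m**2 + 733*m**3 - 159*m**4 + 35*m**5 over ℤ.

(5*m - 2)*(7*m - 15)*(m - 15)*(m**2 + 13*m + 210)

Among the possible rational roots, m = 15 is a root, giving the factor (m - 15) and quotient 35*m**4 + 366*m**3 + 6223*m**2 - 18300*m + 6300.
Continuing, m = 15/7 is a root, so (7*m - 15) divides it; the quotient is 5*m**3 + 63*m**2 + 1024*m - 420.
Then m = 2/5 is a root, giving the factor (5*m - 2) and quotient m**2 + 13*m + 210.
The quadratic m**2 + 13*m + 210 has discriminant -671 < 0 and is irreducible over ℤ.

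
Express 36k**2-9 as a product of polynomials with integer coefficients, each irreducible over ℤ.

9(2k+1)(2k-1)

Every term has a factor of 9. Then 4k**2-1 = (2k)² − (1)².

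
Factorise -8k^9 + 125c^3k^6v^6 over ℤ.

Every term has a factor of k^6; factoring it out leaves 125c^3v^6 - 8k^3.
Recognize a difference of cubes with the parts 5cv^2 and 2k.

k^6(5cv^2 - 2k)(25c^2v^4 + 10ckv^2 + 4k^2)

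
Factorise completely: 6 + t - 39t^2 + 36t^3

(3t + 1)(3t - 2)(4t - 3)

Trying the rational-root candidates, t = -1/3 is a root, so (3t + 1) divides it; the quotient is 12t^2 - 17t + 6.
The remaining quadratic factors as (4t - 3)(3t - 2).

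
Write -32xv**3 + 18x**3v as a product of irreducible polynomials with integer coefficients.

Every term has a factor of 2xv. Then 9x**2 - 16v**2 = (3x)² − (4v)².

2vx(3x - 4v)(3x + 4v)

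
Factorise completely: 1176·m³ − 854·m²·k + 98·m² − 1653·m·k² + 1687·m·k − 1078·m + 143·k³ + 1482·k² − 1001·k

Group: 12·m·(98·m² − 63·m·k + 98·m − 143·k² + 91·k) + (−k − 11)·(98·m² − 63·m·k + 98·m − 143·k² + 91·k); both groups contain (98·m² − 63·m·k + 98·m − 143·k² + 91·k), so (12·m − k − 11) is a factor with cofactor 98·m² − 63·m·k + 98·m − 143·k² + 91·k.
The cofactor groups again: 98·m² − 63·m·k + 98·m − 143·k² + 91·k = 14·m·(7·m − 11·k + 7) + 13·k·(7·m − 11·k + 7); both groups contain (7·m − 11·k + 7), giving (14·m + 13·k)·(7·m − 11·k + 7).

(7·m − 11·k + 7)·(12·m − k − 11)·(14·m + 13·k)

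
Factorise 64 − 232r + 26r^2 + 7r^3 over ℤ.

(7r − 2)(r + 8)(r − 4)

Testing divisors of the constant over divisors of the leading coefficient, r = 4 is a root, giving the factor (r − 4) and quotient 7r^2 + 54r − 16.
The remaining quadratic factors as (r + 8)(7r − 2).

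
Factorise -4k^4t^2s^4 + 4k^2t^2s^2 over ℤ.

Every term has a factor of 4k^2t^2s^2; factoring it out leaves -k^2s^2 + 1.
Recognize a difference of squares with the parts 1 and ks.

-4k^2s^2t^2(ks + 1)(ks - 1)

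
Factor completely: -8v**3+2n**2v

Every term has a factor of 2v. Then n**2-4v**2 = (n)² − (2v)².

2v(n+2v)(n-2v)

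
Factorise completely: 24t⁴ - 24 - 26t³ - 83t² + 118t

(2t - 3)(3t - 4)(4t - 1)(t + 2)

By the rational root theorem, t = 4/3 is a root, so (3t - 4) divides it; the quotient is 8t³ + 2t² - 25t + 6.
Continuing, t = 1/4 is a root, giving the factor (4t - 1) and quotient 2t² + t - 6.
The remaining quadratic factors as (2t - 3)(t + 2).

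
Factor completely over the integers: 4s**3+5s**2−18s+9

(4s−3)(s+3)(s−1)

Trying the rational-root candidates, s = −3 is a root, giving the factor (s+3) and quotient 4s**2−7s+3.
The remaining quadratic factors as (s−1)(4s−3).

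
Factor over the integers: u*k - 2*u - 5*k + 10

Group as (u*k - 2*u) + (-5*k + 10) = u*(k - 2) - 5*(k - 2).
Both groups share the factor (k - 2).

(k - 2)*(u - 5)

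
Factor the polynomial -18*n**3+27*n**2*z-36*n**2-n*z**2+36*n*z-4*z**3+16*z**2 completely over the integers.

-(2*n-z+4)*(3*n+z)*(3*n-4*z)

Group: 2*n*(-9*n**2+9*n*z+4*z**2) + (-z+4)*(-9*n**2+9*n*z+4*z**2); both groups contain (-9*n**2+9*n*z+4*z**2), so (2*n-z+4) is a factor with cofactor -9*n**2+9*n*z+4*z**2.
The cofactor groups again: -9*n**2+9*n*z+4*z**2 = -3*n*(3*n+z) + 4*z*(3*n+z); both groups contain (3*n+z), giving -(3*n-4*z)*(3*n+z).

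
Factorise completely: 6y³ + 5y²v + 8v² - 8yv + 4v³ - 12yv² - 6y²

Group: y(6y² - 7yv - 6y + 2v² + 4v) + 2v(6y² - 7yv - 6y + 2v² + 4v); both groups contain (6y² - 7yv - 6y + 2v² + 4v), so (y + 2v) is a factor with cofactor 6y² - 7yv - 6y + 2v² + 4v.
The cofactor groups again: 6y² - 7yv - 6y + 2v² + 4v = 3y(2y - v - 2) - 2v(2y - v - 2); both groups contain (2y - v - 2), giving (3y - 2v)(2y - v - 2).

(3y - 2v)(2y - v - 2)(y + 2v)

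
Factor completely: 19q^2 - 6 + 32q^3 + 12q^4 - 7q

(2q + 3)(2q - 1)(3q + 2)(q + 1)

By the rational root theorem, q = 1/2 is a root, giving the factor (2q - 1) and quotient 6q^3 + 19q^2 + 19q + 6.
Continuing, q = -3/2 is a root, so (2q + 3) divides it; the quotient is 3q^2 + 5q + 2.
The remaining quadratic factors as (3q + 2)(q + 1).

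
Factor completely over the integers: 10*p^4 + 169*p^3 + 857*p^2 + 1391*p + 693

(2*p + 11)*(5*p + 7)*(p + 1)*(p + 9)

Trying the rational-root candidates, p = -1 is a root, so (p + 1) is a factor; dividing leaves 10*p^3 + 159*p^2 + 698*p + 693.
Then p = -11/2 is a root, so (2*p + 11) divides it; the quotient is 5*p^2 + 52*p + 63.
The remaining quadratic factors as (p + 9)(5*p + 7).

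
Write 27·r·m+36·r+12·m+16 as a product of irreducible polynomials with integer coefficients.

Group as (27·r·m+36·r) + (12·m+16) = 9·r·(3·m+4) + 4·(3·m+4).
Both groups share the factor (3·m+4).

(3·m+4)·(9·r+4)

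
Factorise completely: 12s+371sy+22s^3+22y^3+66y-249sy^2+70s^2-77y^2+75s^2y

(11s-y+2)(2s+11y)(s-2y+3)

Group: s(22s^2+119sy+4s-11y^2+22y) + (-2y+3)(22s^2+119sy+4s-11y^2+22y); both groups contain (22s^2+119sy+4s-11y^2+22y), so (s-2y+3) is a factor with cofactor 22s^2+119sy+4s-11y^2+22y.
The cofactor groups again: 22s^2+119sy+4s-11y^2+22y = 11s(2s+11y) + (-y+2)(2s+11y); both groups contain (2s+11y), giving (11s-y+2)(2s+11y).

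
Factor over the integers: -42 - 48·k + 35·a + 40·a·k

(5·a - 6)·(8·k + 7)

Group as (40·a·k + 35·a) + (-48·k - 42) = 5·a·(8·k + 7) - 6·(8·k + 7).
Both groups share the factor (8·k + 7).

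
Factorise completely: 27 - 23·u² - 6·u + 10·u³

(2·u - 3)·(5·u - 9)·(u + 1)

Testing divisors of the constant over divisors of the leading coefficient, u = 9/5 is a root, so (5·u - 9) is a factor; dividing leaves 2·u² - u - 3.
The remaining quadratic factors as (2·u - 3)(u + 1).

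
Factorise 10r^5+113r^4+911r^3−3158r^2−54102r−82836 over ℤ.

(2r−13)(5r+9)(r+6)(r^2+10r+118)

Trying the rational-root candidates, r = −6 is a root, so (r+6) divides it; the quotient is 10r^4+53r^3+593r^2−6716r−13806.
Then r = 13/2 is a root, so (2r−13) divides it; the quotient is 5r^3+59r^2+680r+1062.
Next, r = −9/5 is a root, so (5r+9) divides it; the quotient is r^2+10r+118.
The quadratic r^2+10r+118 has discriminant −372 < 0 and is irreducible over ℤ.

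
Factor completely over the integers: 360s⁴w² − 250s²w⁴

Pull out the common factor 10s²w²; 36s² − 25w² is a difference of squares.

10s²w²(6s + 5w)(6s − 5w)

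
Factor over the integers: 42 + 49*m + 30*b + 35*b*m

Group as (35*b*m + 30*b) + (49*m + 42) = 5*b*(7*m + 6) + 7*(7*m + 6).
Both groups share the factor (7*m + 6).

(5*b + 7)*(7*m + 6)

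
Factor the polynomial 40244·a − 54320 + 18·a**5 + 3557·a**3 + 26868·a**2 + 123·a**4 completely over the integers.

(3·a + 14)·(6·a − 5)·(a + 4)·(a**2 − a + 194)

By the rational root theorem, a = −14/3 is a root, so (3·a + 14) is a factor; dividing leaves 6·a**4 + 13·a**3 + 1125·a**2 + 3706·a − 3880.
Continuing, a = 5/6 is a root, so (6·a − 5) divides it; the quotient is a**3 + 3·a**2 + 190·a + 776.
Then a = −4 is a root, so (a + 4) divides it; the quotient is a**2 − a + 194.
The quadratic a**2 − a + 194 has discriminant −775 < 0 and is irreducible over ℤ.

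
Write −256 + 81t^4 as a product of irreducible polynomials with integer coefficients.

(3t + 4)(3t − 4)(9t^2 + 16)

Difference of squares twice: with A = 3t and B = 4, A⁴ − B⁴ = (A² − B²)(A² + B²), and A² − B² factors again.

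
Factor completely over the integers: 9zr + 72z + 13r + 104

(9z + 13)(r + 8)

Group as (9zr + 72z) + (13r + 104) = 9z(r + 8) + 13(r + 8).
Both groups share the factor (r + 8).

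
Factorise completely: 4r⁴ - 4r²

4r²(r + 1)(r - 1)

Pull out the common factor 4r²; r² - 1 is a difference of squares.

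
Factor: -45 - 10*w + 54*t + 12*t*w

(2*w + 9)*(6*t - 5)

Group as (12*t*w + 54*t) + (-10*w - 45) = 6*t*(2*w + 9) - 5*(2*w + 9).
Both groups share the factor (2*w + 9).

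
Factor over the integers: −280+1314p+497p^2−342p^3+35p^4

(5p−1)(7p+10)(p−4)(p−7)

Among the possible rational roots, p = 7 is a root, so (p−7) divides it; the quotient is 35p^3−97p^2−182p+40.
Continuing, p = 1/5 is a root, so (5p−1) divides it; the quotient is 7p^2−18p−40.
The remaining quadratic factors as (p−4)(7p+10).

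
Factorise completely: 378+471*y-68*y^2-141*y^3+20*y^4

(4*y-9)*(5*y+6)*(y+1)*(y-7)

Among the possible rational roots, y = -1 is a root, so (y+1) divides it; the quotient is 20*y^3-161*y^2+93*y+378.
Then y = -6/5 is a root, so (5*y+6) divides it; the quotient is 4*y^2-37*y+63.
The remaining quadratic factors as (4*y-9)(y-7).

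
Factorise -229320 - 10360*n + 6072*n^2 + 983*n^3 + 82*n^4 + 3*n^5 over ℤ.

Testing divisors of the constant over divisors of the leading coefficient, n = -9 is a root, so (n + 9) is a factor; dividing leaves 3*n^4 + 55*n^3 + 488*n^2 + 1680*n - 25480.
Then n = -13 is a root, so (n + 13) divides it; the quotient is 3*n^3 + 16*n^2 + 280*n - 1960.
Then n = 14/3 is a root, so (3*n - 14) divides it; the quotient is n^2 + 10*n + 140.
The quadratic n^2 + 10*n + 140 has discriminant -460 < 0 and is irreducible over ℤ.

(3*n - 14)*(n + 13)*(n + 9)*(n^2 + 10*n + 140)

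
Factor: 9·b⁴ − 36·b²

9·b²·(b + 2)·(b − 2)

Factor out 9·b² first: what remains is b² − 4.
Recognize a difference of squares with the parts b and 2.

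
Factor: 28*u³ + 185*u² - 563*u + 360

(4*u - 5)*(7*u - 8)*(u + 9)

Among the possible rational roots, u = 5/4 is a root, so (4*u - 5) divides it; the quotient is 7*u² + 55*u - 72.
The remaining quadratic factors as (u + 9)(7*u - 8).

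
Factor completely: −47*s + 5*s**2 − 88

Need a pair with product 5·(−88) = −440 and sum −47: that's 8 and −55.
Split the middle term: 5*s**2 + 8*s − 55*s − 88 = s*(5*s + 8) − 11*(5*s + 8).

(5*s + 8)*(s − 11)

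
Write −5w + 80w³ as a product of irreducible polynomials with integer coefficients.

5w(4w + 1)(4w − 1)

Every term has a factor of 5w. Then 16w² − 1 = (4w)² − (1)².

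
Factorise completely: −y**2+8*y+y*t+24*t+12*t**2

Group: −y*(y+3*t) + (4*t+8)*(y+3*t); both groups contain (y+3*t).

−(y−4*t−8)*(y+3*t)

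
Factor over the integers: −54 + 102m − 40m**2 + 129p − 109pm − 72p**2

−(8p + 5m − 9)(9p + 8m − 6)

Group: −8p(9p + 8m − 6) + (−5m + 9)(9p + 8m − 6); both groups contain (9p + 8m − 6).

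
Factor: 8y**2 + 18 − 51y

(8y − 3)(y − 6)

Need a pair with product 8·18 = 144 and sum −51: that's −48 and −3.
Split the middle term: 8y**2 − 48y − 3y + 18 = 8y(y − 6) − 3(y − 6).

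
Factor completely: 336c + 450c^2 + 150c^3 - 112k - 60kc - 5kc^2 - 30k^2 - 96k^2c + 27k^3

Group: 9k(3k^2 - 14kc - 8k + 15c^2 + 24c) + (10c + 14)(3k^2 - 14kc - 8k + 15c^2 + 24c); both groups contain (3k^2 - 14kc - 8k + 15c^2 + 24c), so (9k + 10c + 14) is a factor with cofactor 3k^2 - 14kc - 8k + 15c^2 + 24c.
The cofactor groups again: 3k^2 - 14kc - 8k + 15c^2 + 24c = k(3k - 5c - 8) - 3c(3k - 5c - 8); both groups contain (3k - 5c - 8), giving (k - 3c)(3k - 5c - 8).

(k - 3c)(3k - 5c - 8)(9k + 10c + 14)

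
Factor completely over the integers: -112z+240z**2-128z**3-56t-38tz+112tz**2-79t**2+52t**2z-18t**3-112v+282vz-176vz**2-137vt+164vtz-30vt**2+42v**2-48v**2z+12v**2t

(3v-9t+8z-8)(2t-8z+7)(2v+t+2z)

Group: 2t(6v**2-15vt+22vz-16v-9t**2-10tz-8t+16z**2-16z) + (-8z+7)(6v**2-15vt+22vz-16v-9t**2-10tz-8t+16z**2-16z); both groups contain (6v**2-15vt+22vz-16v-9t**2-10tz-8t+16z**2-16z), so (2t-8z+7) is a factor with cofactor 6v**2-15vt+22vz-16v-9t**2-10tz-8t+16z**2-16z.
The cofactor groups again: 6v**2-15vt+22vz-16v-9t**2-10tz-8t+16z**2-16z = 3v(2v+t+2z) + (-9t+8z-8)(2v+t+2z); both groups contain (2v+t+2z), giving (3v-9t+8z-8)(2v+t+2z).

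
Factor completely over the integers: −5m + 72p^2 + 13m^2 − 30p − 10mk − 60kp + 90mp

Group: 13m(m + 6p) + (−10k + 12p − 5)(m + 6p); both groups contain (m + 6p).

(13m − 10k + 12p − 5)(m + 6p)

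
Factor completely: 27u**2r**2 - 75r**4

3r**2(3u - 5r)(3u + 5r)

Factor out 3r**2, leaving 9u**2 - 25r**2, which is a difference of two squares.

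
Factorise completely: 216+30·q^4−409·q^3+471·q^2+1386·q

Trying the rational-root candidates, q = 3 is a root, so (q−3) divides it; the quotient is 30·q^3−319·q^2−486·q−72.
Next, q = −6/5 is a root, so (5·q+6) is a factor; dividing leaves 6·q^2−71·q−12.
The remaining quadratic factors as (q−12)(6·q+1).

(5·q+6)·(6·q+1)·(q−12)·(q−3)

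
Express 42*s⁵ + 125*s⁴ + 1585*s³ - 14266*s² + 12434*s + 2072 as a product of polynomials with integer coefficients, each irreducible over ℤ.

(6*s - 7)*(7*s + 1)*(s - 4)*(s² + 8*s + 74)

Testing divisors of the constant over divisors of the leading coefficient, s = 4 is a root, so (s - 4) divides it; the quotient is 42*s⁴ + 293*s³ + 2757*s² - 3238*s - 518.
Next, s = -1/7 is a root, so (7*s + 1) is a factor; dividing leaves 6*s³ + 41*s² + 388*s - 518.
Next, s = 7/6 is a root, so (6*s - 7) is a factor; dividing leaves s² + 8*s + 74.
The quadratic s² + 8*s + 74 has discriminant -232 < 0 and is irreducible over ℤ.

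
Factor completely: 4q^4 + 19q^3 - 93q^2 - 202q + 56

(4q - 1)(q + 2)(q + 7)(q - 4)

Trying the rational-root candidates, q = 1/4 is a root, so (4q - 1) is a factor; dividing leaves q^3 + 5q^2 - 22q - 56.
Continuing, q = -2 is a root, so (q + 2) is a factor; dividing leaves q^2 + 3q - 28.
The remaining quadratic factors as (q + 7)(q - 4).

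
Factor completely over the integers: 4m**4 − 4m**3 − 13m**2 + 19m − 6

(2m − 1)(2m − 3)(m + 2)(m − 1)

Trying the rational-root candidates, m = 3/2 is a root, so (2m − 3) is a factor; dividing leaves 2m**3 + m**2 − 5m + 2.
Then m = 1 is a root, giving the factor (m − 1) and quotient 2m**2 + 3m − 2.
The remaining quadratic factors as (m + 2)(2m − 1).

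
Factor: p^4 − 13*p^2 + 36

Substitute u = p^2 to get a quadratic in u, then factor.
p^2 − 9 is a difference of squares.
p^2 − 4 is a difference of squares.

(p + 2)*(p + 3)*(p − 2)*(p − 3)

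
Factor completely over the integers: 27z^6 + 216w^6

Pull out the common factor 27, leaving 8w^6 + z^6.
Recognize a sum of cubes with the parts z^2 and 2w^2.

27(2w^2 + z^2)(4w^4 - 2w^2z^2 + z^4)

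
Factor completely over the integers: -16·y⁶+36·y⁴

-4·y⁴·(2·y+3)·(2·y-3)

Pull out the common factor 4·y⁴, leaving -4·y²+9.
Recognize a difference of squares with the parts 3 and 2·y.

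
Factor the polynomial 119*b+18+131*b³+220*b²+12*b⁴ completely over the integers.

(3*b+2)*(4*b+1)*(b+1)*(b+9)

Testing divisors of the constant over divisors of the leading coefficient, b = -1/4 is a root, giving the factor (4*b+1) and quotient 3*b³+32*b²+47*b+18.
Next, b = -2/3 is a root, so (3*b+2) is a factor; dividing leaves b²+10*b+9.
The remaining quadratic factors as (b+9)(b+1).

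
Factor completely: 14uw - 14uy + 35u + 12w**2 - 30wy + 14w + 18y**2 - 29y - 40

Group: 7u(2w - 2y + 5) + (6w - 9y - 8)(2w - 2y + 5); both groups contain (2w - 2y + 5).

(2w - 2y + 5)(7u + 6w - 9y - 8)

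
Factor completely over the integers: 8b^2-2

2(2b+1)(2b-1)

Pull out the common factor 2; 4b^2-1 is a difference of squares.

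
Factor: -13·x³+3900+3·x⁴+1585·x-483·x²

Trying the rational-root candidates, x = 13 is a root, so (x-13) divides it; the quotient is 3·x³+26·x²-145·x-300.
Continuing, x = -12 is a root, giving the factor (x+12) and quotient 3·x²-10·x-25.
The remaining quadratic factors as (3·x+5)(x-5).

(3·x+5)·(x+12)·(x-13)·(x-5)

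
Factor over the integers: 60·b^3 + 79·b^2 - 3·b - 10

Among the possible rational roots, b = 1/3 is a root, giving the factor (3·b - 1) and quotient 20·b^2 + 33·b + 10.
The remaining quadratic factors as (4·b + 5)(5·b + 2).

(3·b - 1)·(4·b + 5)·(5·b + 2)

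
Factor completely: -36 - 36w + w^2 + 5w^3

Testing divisors of the constant over divisors of the leading coefficient, w = -2 is a root, so (w + 2) divides it; the quotient is 5w^2 - 9w - 18.
The remaining quadratic factors as (w - 3)(5w + 6).

(5w + 6)(w + 2)(w - 3)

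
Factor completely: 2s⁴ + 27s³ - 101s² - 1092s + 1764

(2s - 3)(s + 14)(s + 7)(s - 6)

Trying the rational-root candidates, s = -14 is a root, so (s + 14) is a factor; dividing leaves 2s³ - s² - 87s + 126.
Then s = 6 is a root, so (s - 6) is a factor; dividing leaves 2s² + 11s - 21.
The remaining quadratic factors as (s + 7)(2s - 3).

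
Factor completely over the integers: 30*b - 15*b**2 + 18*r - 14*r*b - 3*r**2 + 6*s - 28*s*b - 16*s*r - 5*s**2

Group: -s*(5*s + r + 3*b - 6) + (-3*r - 5*b)*(5*s + r + 3*b - 6); both groups contain (5*s + r + 3*b - 6).

-(5*s + r + 3*b - 6)*(s + 3*r + 5*b)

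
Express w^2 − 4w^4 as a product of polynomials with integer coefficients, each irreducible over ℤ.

−w^2(2w + 1)(2w − 1)

Factor out w^2 first: what remains is −4w^2 + 1.
Recognize a difference of squares with the parts 1 and 2w.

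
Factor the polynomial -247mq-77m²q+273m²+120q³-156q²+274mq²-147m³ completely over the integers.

Group: 7m(-21m²-2mq+39m+40q²-52q) + 3q(-21m²-2mq+39m+40q²-52q); both groups contain (-21m²-2mq+39m+40q²-52q), so (7m+3q) is a factor with cofactor -21m²-2mq+39m+40q²-52q.
The cofactor groups again: -21m²-2mq+39m+40q²-52q = -7m(3m-4q) + (-10q+13)(3m-4q); both groups contain (3m-4q), giving -(7m+10q-13)(3m-4q).

-(3m-4q)(7m+10q-13)(7m+3q)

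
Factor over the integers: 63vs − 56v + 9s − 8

(7v + 1)(9s − 8)

Group as (63vs − 56v) + (9s − 8) = 7v(9s − 8) + (9s − 8).
Both groups share the factor (9s − 8).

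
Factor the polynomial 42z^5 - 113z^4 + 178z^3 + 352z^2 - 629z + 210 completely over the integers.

Testing divisors of the constant over divisors of the leading coefficient, z = -5/3 is a root, so (3z + 5) divides it; the quotient is 14z^4 - 61z^3 + 161z^2 - 151z + 42.
Continuing, z = 6/7 is a root, so (7z - 6) divides it; the quotient is 2z^3 - 7z^2 + 17z - 7.
Then z = 1/2 is a root, so (2z - 1) is a factor; dividing leaves z^2 - 3z + 7.
The quadratic z^2 - 3z + 7 has discriminant -19 < 0 and is irreducible over ℤ.

(2z - 1)(3z + 5)(7z - 6)(z^2 - 3z + 7)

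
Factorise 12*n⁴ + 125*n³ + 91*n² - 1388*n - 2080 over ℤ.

(3*n + 5)*(4*n - 13)*(n + 4)*(n + 8)

Testing divisors of the constant over divisors of the leading coefficient, n = -4 is a root, so (n + 4) is a factor; dividing leaves 12*n³ + 77*n² - 217*n - 520.
Next, n = -8 is a root, so (n + 8) is a factor; dividing leaves 12*n² - 19*n - 65.
The remaining quadratic factors as (3*n + 5)(4*n - 13).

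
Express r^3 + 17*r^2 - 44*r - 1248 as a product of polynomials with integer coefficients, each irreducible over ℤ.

(r + 12)*(r + 13)*(r - 8)

Testing divisors of the constant over divisors of the leading coefficient, r = -12 is a root, so (r + 12) is a factor; dividing leaves r^2 + 5*r - 104.
The remaining quadratic factors as (r + 13)(r - 8).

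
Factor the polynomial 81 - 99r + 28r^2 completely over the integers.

Need a pair with product 28·81 = 2268 and sum -99: that's -63 and -36.
Split the middle term: 28r^2 - 63r - 36r + 81 = 7r(4r - 9) - 9(4r - 9).

(4r - 9)(7r - 9)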